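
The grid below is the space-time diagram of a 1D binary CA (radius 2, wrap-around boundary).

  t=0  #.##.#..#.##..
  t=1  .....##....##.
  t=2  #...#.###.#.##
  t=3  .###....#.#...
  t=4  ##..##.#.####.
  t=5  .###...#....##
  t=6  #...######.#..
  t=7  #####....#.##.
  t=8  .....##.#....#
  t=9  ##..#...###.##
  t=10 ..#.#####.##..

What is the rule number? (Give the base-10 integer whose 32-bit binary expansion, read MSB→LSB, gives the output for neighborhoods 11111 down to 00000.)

  #####|.  b31=0 t=6,i=6
  ####.|.  b30=0 t=4,i=11
  ###.#|#  b29=1 t=2,i=8
  ###..|.  b28=0 t=2,i=0
  ##.##|#  b27=1 t=4,i=13
  ##.#.|.  b26=0 t=0,i=4
  ##..#|#  b25=1 t=0,i=12
  ##...|#  b24=1 t=1,i=7
  #.###|.  b23=0 t=2,i=6
  #.##.|.  b22=0 t=0,i=2
  #.#.#|#  b21=1 t=2,i=10
  #.#..|#  b20=1 t=0,i=5
  #..##|#  b19=1 t=4,i=3
  #..#.|.  b18=0 t=0,i=7
  #...#|#  b17=1 t=2,i=2
  #....|#  b16=1 t=1,i=0
  .####|.  b15=0 t=4,i=10
  .###.|.  b14=0 t=2,i=7
  .##.#|.  b13=0 t=0,i=3
  .##..|#  b12=1 t=0,i=11
  .#.##|.  b11=0 t=0,i=1
  .#.#.|#  b10=1 t=3,i=9
  .#..#|#  b9=1 t=0,i=6
  .#...|#  b8=1 t=3,i=11
  ..###|#  b7=1 t=3,i=1
  ..##.|.  b6=0 t=1,i=5
  ..#.#|.  b5=0 t=0,i=0
  ..#..|#  b4=1 t=5,i=7
  ...##|#  b3=1 t=1,i=4
  ...#.|#  b2=1 t=2,i=3
  ....#|.  b1=0 t=1,i=3
  .....|.  b0=0 t=1,i=1
  bits 00101011001110110001011110011100 = 725292956

725292956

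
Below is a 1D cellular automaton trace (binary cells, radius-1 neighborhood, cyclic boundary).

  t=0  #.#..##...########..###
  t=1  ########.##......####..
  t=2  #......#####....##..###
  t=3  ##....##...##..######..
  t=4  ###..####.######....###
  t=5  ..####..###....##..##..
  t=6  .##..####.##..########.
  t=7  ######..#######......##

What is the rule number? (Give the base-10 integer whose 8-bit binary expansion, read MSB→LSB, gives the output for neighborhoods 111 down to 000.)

  ### -> .   bit 7 = 0  t=0,i=11
  ##. -> #   bit 6 = 1  t=0,i=0
  #.# -> #   bit 5 = 1  t=0,i=1
  #.. -> #   bit 4 = 1  t=0,i=3
  .## -> #   bit 3 = 1  t=0,i=5
  .#. -> #   bit 2 = 1  t=0,i=2
  ..# -> #   bit 1 = 1  t=0,i=4
  ... -> .   bit 0 = 0  t=0,i=8
  bits 01111110 = 126

126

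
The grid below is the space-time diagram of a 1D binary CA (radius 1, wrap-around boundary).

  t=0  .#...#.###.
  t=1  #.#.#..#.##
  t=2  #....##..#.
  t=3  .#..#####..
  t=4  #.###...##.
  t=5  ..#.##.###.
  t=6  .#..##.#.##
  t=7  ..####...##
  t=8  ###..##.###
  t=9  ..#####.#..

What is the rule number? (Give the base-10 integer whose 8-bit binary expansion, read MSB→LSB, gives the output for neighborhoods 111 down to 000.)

  [7] ### => .  t=0,i=8
  [6] ##. => #  t=0,i=9
  [5] #.# => .  t=0,i=6
  [4] #.. => #  t=0,i=2
  [3] .## => #  t=0,i=7
  [2] .#. => .  t=0,i=1
  [1] ..# => #  t=0,i=0
  [0] ... => .  t=0,i=3
  bits 01011010 = 90

90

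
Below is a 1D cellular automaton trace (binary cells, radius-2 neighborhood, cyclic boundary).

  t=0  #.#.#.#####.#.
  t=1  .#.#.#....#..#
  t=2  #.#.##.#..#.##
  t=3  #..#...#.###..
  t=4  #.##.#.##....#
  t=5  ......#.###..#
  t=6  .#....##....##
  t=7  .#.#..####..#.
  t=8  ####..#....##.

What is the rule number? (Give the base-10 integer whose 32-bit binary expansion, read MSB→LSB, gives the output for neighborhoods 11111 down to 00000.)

  ##### -> .   bit 31 = 0  t=0,i=8
  ####. -> .   bit 30 = 0  t=0,i=9
  ###.# -> #   bit 29 = 1  t=0,i=10
  ###.. -> .   bit 28 = 0  t=3,i=11
  ##.## -> .   bit 27 = 0  t=4,i=1
  ##.#. -> .   bit 26 = 0  t=0,i=11
  ##..# -> .   bit 25 = 0  t=3,i=12
  ##... -> #   bit 24 = 1  t=4,i=9
  #.### -> .   bit 23 = 0  t=0,i=6
  #.##. -> .   bit 22 = 0  t=2,i=4
  #.#.# -> .   bit 21 = 0  t=0,i=0
  #.#.. -> #   bit 20 = 1  t=1,i=5
  #..## -> .   bit 19 = 0  t=7,i=5
  #..#. -> #   bit 18 = 1  t=1,i=12
  #...# -> #   bit 17 = 1  t=3,i=5
  #.... -> #   bit 16 = 1  t=1,i=7
  .#### -> .   bit 15 = 0  t=0,i=7
  .###. -> .   bit 14 = 0  t=2,i=13
  .##.# -> .   bit 13 = 0  t=2,i=5
  .##.. -> #   bit 12 = 1  t=4,i=8
  .#.## -> #   bit 11 = 1  t=0,i=5
  .#.#. -> #   bit 10 = 1  t=0,i=1
  .#..# -> .   bit 9 = 0  t=1,i=11
  .#... -> .   bit 8 = 0  t=1,i=6
  ..### -> #   bit 7 = 1  t=7,i=6
  ..##. -> #   bit 6 = 1  t=4,i=13
  ..#.# -> #   bit 5 = 1  t=1,i=13
  ..#.. -> #   bit 4 = 1  t=1,i=10
  ...## -> .   bit 3 = 0  t=4,i=12
  ...#. -> .   bit 2 = 0  t=1,i=9
  ....# -> .   bit 1 = 0  t=1,i=8
  ..... -> .   bit 0 = 0  t=5,i=2
  bits 00100001000101110001110011110000 = 555162864

555162864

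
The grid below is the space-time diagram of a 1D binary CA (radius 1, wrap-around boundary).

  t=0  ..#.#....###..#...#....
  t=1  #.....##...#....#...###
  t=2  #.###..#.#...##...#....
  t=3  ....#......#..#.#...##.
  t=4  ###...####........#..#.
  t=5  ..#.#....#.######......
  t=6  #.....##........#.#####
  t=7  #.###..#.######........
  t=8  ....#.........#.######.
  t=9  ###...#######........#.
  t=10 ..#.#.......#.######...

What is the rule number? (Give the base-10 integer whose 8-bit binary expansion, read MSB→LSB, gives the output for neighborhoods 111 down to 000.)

  ###|.  b7=0 t=0,i=10
  ##.|#  b6=1 t=0,i=11
  #.#|.  b5=0 t=0,i=3
  #..|.  b4=0 t=0,i=5
  .##|.  b3=0 t=0,i=9
  .#.|.  b2=0 t=0,i=2
  ..#|.  b1=0 t=0,i=1
  ...|#  b0=1 t=0,i=0
  bits 01000001 = 65

65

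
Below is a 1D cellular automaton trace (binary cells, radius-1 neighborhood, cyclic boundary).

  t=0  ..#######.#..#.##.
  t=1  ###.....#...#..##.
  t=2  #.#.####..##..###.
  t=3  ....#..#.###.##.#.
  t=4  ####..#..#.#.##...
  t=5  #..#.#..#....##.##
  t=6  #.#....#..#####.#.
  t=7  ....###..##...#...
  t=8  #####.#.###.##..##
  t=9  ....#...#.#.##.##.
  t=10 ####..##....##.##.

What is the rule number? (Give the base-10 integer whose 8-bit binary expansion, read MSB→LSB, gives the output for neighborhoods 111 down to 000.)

75

  [7] ### => .  t=0,i=3
  [6] ##. => #  t=0,i=8
  [5] #.# => .  t=0,i=9
  [4] #.. => .  t=0,i=11
  [3] .## => #  t=0,i=2
  [2] .#. => .  t=0,i=10
  [1] ..# => #  t=0,i=1
  [0] ... => #  t=0,i=0
  bits 01001011 = 75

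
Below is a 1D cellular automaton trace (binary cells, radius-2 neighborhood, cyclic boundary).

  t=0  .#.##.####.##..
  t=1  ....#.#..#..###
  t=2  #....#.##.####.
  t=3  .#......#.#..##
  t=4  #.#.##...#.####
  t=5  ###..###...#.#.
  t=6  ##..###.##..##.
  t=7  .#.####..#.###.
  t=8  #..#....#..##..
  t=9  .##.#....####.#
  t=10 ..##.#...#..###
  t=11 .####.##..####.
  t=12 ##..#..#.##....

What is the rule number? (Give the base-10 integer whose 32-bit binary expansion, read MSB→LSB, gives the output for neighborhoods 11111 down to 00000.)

2779674561

  ##### -> #   bit 31 = 1  t=4,i=13
  ####. -> .   bit 30 = 0  t=0,i=8
  ###.# -> #   bit 29 = 1  t=0,i=9
  ###.. -> .   bit 28 = 0  t=1,i=14
  ##.## -> .   bit 27 = 0  t=0,i=5
  ##.#. -> #   bit 26 = 1  t=2,i=14
  ##..# -> .   bit 25 = 0  t=5,i=3
  ##... -> #   bit 24 = 1  t=0,i=13
  #.### -> #   bit 23 = 1  t=0,i=6
  #.##. -> .   bit 22 = 0  t=0,i=3
  #.#.# -> #   bit 21 = 1  t=4,i=2
  #.#.. -> .   bit 20 = 0  t=1,i=6
  #..## -> #   bit 19 = 1  t=1,i=11
  #..#. -> #   bit 18 = 1  t=1,i=8
  #...# -> #   bit 17 = 1  t=0,i=14
  #.... -> .   bit 16 = 0  t=1,i=1
  .#### -> .   bit 15 = 0  t=0,i=7
  .###. -> #   bit 14 = 1  t=1,i=13
  .##.# -> #   bit 13 = 1  t=0,i=4
  .##.. -> #   bit 12 = 1  t=0,i=12
  .#.## -> .   bit 11 = 0  t=0,i=2
  .#.#. -> #   bit 10 = 1  t=1,i=5
  .#..# -> #   bit 9 = 1  t=1,i=7
  .#... -> #   bit 8 = 1  t=2,i=1
  ..### -> #   bit 7 = 1  t=1,i=12
  ..##. -> #   bit 6 = 1  t=3,i=13
  ..#.# -> .   bit 5 = 0  t=0,i=1
  ..#.. -> .   bit 4 = 0  t=1,i=9
  ...## -> .   bit 3 = 0  t=9,i=8
  ...#. -> .   bit 2 = 0  t=0,i=0
  ....# -> .   bit 1 = 0  t=1,i=2
  ..... -> #   bit 0 = 1  t=3,i=4
  bits 10100101101011100111011111000001 = 2779674561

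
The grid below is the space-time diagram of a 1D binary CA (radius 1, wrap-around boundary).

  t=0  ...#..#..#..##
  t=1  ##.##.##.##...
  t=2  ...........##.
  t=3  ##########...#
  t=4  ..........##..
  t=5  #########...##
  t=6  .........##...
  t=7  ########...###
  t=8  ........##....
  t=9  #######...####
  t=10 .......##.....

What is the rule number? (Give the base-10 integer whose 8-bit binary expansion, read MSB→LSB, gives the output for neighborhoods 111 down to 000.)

  [7] ### => .  t=3,i=0
  [6] ##. => .  t=0,i=13
  [5] #.# => .  t=1,i=2
  [4] #.. => #  t=0,i=0
  [3] .## => .  t=0,i=12
  [2] .#. => #  t=0,i=3
  [1] ..# => .  t=0,i=2
  [0] ... => #  t=0,i=1
  bits 00010101 = 21

21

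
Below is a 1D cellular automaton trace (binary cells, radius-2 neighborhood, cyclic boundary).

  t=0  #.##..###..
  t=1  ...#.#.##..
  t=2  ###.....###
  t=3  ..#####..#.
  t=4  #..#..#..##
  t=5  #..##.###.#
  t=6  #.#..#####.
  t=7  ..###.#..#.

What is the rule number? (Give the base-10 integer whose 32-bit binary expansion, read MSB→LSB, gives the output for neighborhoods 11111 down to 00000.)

  #####|.  b31=0 t=2,i=0
  ####.|.  b30=0 t=2,i=1
  ###.#|#  b29=1 t=5,i=8
  ###..|#  b28=1 t=0,i=8
  ##.##|#  b27=1 t=5,i=5
  ##.#.|.  b26=0 t=6,i=10
  ##..#|.  b25=0 t=0,i=4
  ##...|#  b24=1 t=1,i=9
  #.###|#  b23=1 t=5,i=6
  #.##.|.  b22=0 t=0,i=2
  #.#.#|.  b21=0 t=1,i=5
  #.#..|#  b20=1 t=6,i=2
  #..##|#  b19=1 t=0,i=5
  #..#.|.  b18=0 t=0,i=10
  #...#|#  b17=1 t=3,i=0
  #....|#  b16=1 t=1,i=10
  .####|#  b15=1 t=2,i=9
  .###.|#  b14=1 t=0,i=7
  .##.#|.  b13=0 t=5,i=4
  .##..|#  b12=1 t=0,i=3
  .#.##|.  b11=0 t=0,i=1
  .#.#.|.  b10=0 t=1,i=4
  .#..#|#  b9=1 t=4,i=4
  .#...|#  b8=1 t=3,i=10
  ..###|.  b7=0 t=0,i=6
  ..##.|.  b6=0 t=5,i=3
  ..#.#|.  b5=0 t=0,i=0
  ..#..|#  b4=1 t=3,i=9
  ...##|.  b3=0 t=2,i=7
  ...#.|#  b2=1 t=1,i=2
  ....#|#  b1=1 t=1,i=1
  .....|#  b0=1 t=1,i=0
  bits 00111001100110111101001100010111 = 966513431

966513431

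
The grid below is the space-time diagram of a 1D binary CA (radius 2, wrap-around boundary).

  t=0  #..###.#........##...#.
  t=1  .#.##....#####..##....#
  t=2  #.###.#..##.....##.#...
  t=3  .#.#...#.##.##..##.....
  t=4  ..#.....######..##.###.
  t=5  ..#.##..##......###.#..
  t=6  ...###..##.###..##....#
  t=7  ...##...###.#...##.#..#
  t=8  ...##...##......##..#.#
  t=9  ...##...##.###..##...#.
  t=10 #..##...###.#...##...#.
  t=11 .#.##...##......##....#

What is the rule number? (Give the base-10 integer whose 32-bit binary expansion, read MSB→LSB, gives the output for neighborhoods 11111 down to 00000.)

  ##### -> .   bit 31 = 0  t=1,i=11
  ####. -> .   bit 30 = 0  t=1,i=12
  ###.# -> .   bit 29 = 0  t=0,i=5
  ###.. -> .   bit 28 = 0  t=1,i=13
  ##.## -> #   bit 27 = 1  t=3,i=11
  ##.#. -> .   bit 26 = 0  t=0,i=6
  ##..# -> .   bit 25 = 0  t=1,i=14
  ##... -> .   bit 24 = 0  t=0,i=18
  #.### -> .   bit 23 = 0  t=2,i=2
  #.##. -> #   bit 22 = 1  t=1,i=3
  #.#.# -> .   bit 21 = 0  t=1,i=1
  #.#.. -> .   bit 20 = 0  t=0,i=0
  #..## -> .   bit 19 = 0  t=0,i=2
  #..#. -> .   bit 18 = 0  t=7,i=21
  #...# -> .   bit 17 = 0  t=0,i=19
  #.... -> #   bit 16 = 1  t=0,i=9
  .#### -> #   bit 15 = 1  t=1,i=10
  .###. -> #   bit 14 = 1  t=0,i=4
  .##.# -> #   bit 13 = 1  t=2,i=17
  .##.. -> #   bit 12 = 1  t=0,i=17
  .#.## -> #   bit 11 = 1  t=1,i=2
  .#.#. -> #   bit 10 = 1  t=0,i=22
  .#..# -> #   bit 9 = 1  t=0,i=1
  .#... -> .   bit 8 = 0  t=0,i=8
  ..### -> #   bit 7 = 1  t=0,i=3
  ..##. -> #   bit 6 = 1  t=0,i=16
  ..#.# -> .   bit 5 = 0  t=0,i=21
  ..#.. -> #   bit 4 = 1  t=4,i=2
  ...## -> .   bit 3 = 0  t=0,i=15
  ...#. -> .   bit 2 = 0  t=0,i=20
  ....# -> .   bit 1 = 0  t=0,i=14
  ..... -> #   bit 0 = 1  t=0,i=10
  bits 00001000010000011111111011010001 = 138542801

138542801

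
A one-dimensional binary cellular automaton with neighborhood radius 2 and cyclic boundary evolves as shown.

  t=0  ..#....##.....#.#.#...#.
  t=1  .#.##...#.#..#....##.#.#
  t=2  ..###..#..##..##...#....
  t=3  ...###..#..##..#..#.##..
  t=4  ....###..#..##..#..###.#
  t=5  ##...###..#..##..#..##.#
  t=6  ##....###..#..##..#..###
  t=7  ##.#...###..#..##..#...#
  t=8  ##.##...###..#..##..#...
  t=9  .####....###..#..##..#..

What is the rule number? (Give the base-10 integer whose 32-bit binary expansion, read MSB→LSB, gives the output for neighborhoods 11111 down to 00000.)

4208032516

  ##### -> #   bit 31 = 1  t=6,i=23
  ####. -> #   bit 30 = 1  t=6,i=0
  ###.# -> #   bit 29 = 1  t=4,i=21
  ###.. -> #   bit 28 = 1  t=2,i=4
  ##.## -> #   bit 27 = 1  t=5,i=22
  ##.#. -> .   bit 26 = 0  t=1,i=20
  ##..# -> #   bit 25 = 1  t=2,i=5
  ##... -> .   bit 24 = 0  t=0,i=9
  #.### -> #   bit 23 = 1  t=5,i=23
  #.##. -> #   bit 22 = 1  t=1,i=3
  #.#.# -> .   bit 21 = 0  t=0,i=16
  #.#.. -> #   bit 20 = 1  t=0,i=18
  #..## -> .   bit 19 = 0  t=2,i=9
  #..#. -> .   bit 18 = 0  t=1,i=12
  #...# -> .   bit 17 = 0  t=0,i=0
  #.... -> #   bit 16 = 1  t=0,i=4
  .#### -> .   bit 15 = 0  t=6,i=22
  .###. -> #   bit 14 = 1  t=2,i=3
  .##.# -> #   bit 13 = 1  t=1,i=19
  .##.. -> #   bit 12 = 1  t=0,i=8
  .#.## -> #   bit 11 = 1  t=1,i=2
  .#.#. -> .   bit 10 = 0  t=0,i=15
  .#..# -> #   bit 9 = 1  t=1,i=11
  .#... -> #   bit 8 = 1  t=0,i=3
  ..### -> .   bit 7 = 0  t=2,i=2
  ..##. -> .   bit 6 = 0  t=0,i=7
  ..#.# -> .   bit 5 = 0  t=0,i=14
  ..#.. -> .   bit 4 = 0  t=0,i=2
  ...## -> .   bit 3 = 0  t=0,i=6
  ...#. -> #   bit 2 = 1  t=0,i=1
  ....# -> .   bit 1 = 0  t=0,i=5
  ..... -> .   bit 0 = 0  t=0,i=11
  bits 11111010110100010111101100000100 = 4208032516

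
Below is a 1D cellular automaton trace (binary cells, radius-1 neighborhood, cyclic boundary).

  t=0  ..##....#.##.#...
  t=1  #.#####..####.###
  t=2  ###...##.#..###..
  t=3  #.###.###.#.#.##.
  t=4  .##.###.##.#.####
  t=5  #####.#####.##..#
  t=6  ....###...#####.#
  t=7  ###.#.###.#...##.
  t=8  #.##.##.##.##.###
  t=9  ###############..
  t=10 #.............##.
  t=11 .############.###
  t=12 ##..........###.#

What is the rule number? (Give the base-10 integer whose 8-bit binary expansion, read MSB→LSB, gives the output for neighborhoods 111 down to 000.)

  nb ###: next=.  (t=1,i=3, bit7=0)
  nb ##.: next=#  (t=0,i=3, bit6=1)
  nb #.#: next=#  (t=0,i=9, bit5=1)
  nb #..: next=#  (t=0,i=4, bit4=1)
  nb .##: next=#  (t=0,i=2, bit3=1)
  nb .#.: next=.  (t=0,i=8, bit2=0)
  nb ..#: next=.  (t=0,i=1, bit1=0)
  nb ...: next=#  (t=0,i=0, bit0=1)
  bits 01111001 = 121

121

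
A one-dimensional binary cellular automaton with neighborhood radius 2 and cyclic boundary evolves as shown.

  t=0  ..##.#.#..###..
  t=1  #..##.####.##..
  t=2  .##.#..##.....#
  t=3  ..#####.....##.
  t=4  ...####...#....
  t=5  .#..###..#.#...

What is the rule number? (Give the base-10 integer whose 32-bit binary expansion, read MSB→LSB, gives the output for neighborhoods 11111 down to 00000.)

3558663942

  #####|#  b31=1 t=3,i=4
  ####.|#  b30=1 t=1,i=8
  ###.#|.  b29=0 t=1,i=9
  ###..|#  b28=1 t=0,i=12
  ##.##|.  b27=0 t=1,i=5
  ##.#.|#  b26=1 t=0,i=4
  ##..#|.  b25=0 t=1,i=13
  ##...|.  b24=0 t=0,i=13
  #.###|.  b23=0 t=1,i=6
  #.##.|.  b22=0 t=1,i=11
  #.#.#|.  b21=0 t=0,i=5
  #.#..|#  b20=1 t=0,i=7
  #..##|#  b19=1 t=0,i=9
  #..#.|#  b18=1 t=1,i=14
  #...#|.  b17=0 t=3,i=0
  #....|.  b16=0 t=0,i=14
  .####|#  b15=1 t=1,i=7
  .###.|#  b14=1 t=0,i=11
  .##.#|#  b13=1 t=0,i=3
  .##..|.  b12=0 t=1,i=12
  .#.##|.  b11=0 t=2,i=0
  .#.#.|#  b10=1 t=0,i=6
  .#..#|#  b9=1 t=0,i=8
  .#...|#  b8=1 t=4,i=11
  ..###|.  b7=0 t=0,i=10
  ..##.|.  b6=0 t=0,i=2
  ..#.#|.  b5=0 t=2,i=14
  ..#..|.  b4=0 t=1,i=0
  ...##|.  b3=0 t=0,i=1
  ...#.|#  b2=1 t=2,i=13
  ....#|#  b1=1 t=0,i=0
  .....|.  b0=0 t=2,i=11
  bits 11010100000111001110011100000110 = 3558663942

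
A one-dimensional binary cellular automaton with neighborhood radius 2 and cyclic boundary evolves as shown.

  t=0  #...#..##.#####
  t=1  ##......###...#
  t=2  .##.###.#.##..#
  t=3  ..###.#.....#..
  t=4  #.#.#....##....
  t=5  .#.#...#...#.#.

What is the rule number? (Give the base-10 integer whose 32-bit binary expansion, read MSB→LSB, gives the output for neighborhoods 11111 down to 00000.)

2071995523

  #####|.  b31=0 t=0,i=12
  ####.|#  b30=1 t=0,i=14
  ###.#|#  b29=1 t=2,i=6
  ###..|#  b28=1 t=0,i=0
  ##.##|#  b27=1 t=0,i=9
  ##.#.|.  b26=0 t=2,i=7
  ##..#|#  b25=1 t=2,i=12
  ##...|#  b24=1 t=0,i=1
  #.###|#  b23=1 t=0,i=10
  #.##.|.  b22=0 t=2,i=1
  #.#.#|.  b21=0 t=2,i=8
  #.#..|.  b20=0 t=3,i=6
  #..##|.  b19=0 t=0,i=6
  #..#.|.  b18=0 t=2,i=13
  #...#|.  b17=0 t=0,i=2
  #....|.  b16=0 t=1,i=3
  .####|.  b15=0 t=0,i=11
  .###.|.  b14=0 t=1,i=0
  .##.#|#  b13=1 t=0,i=8
  .##..|.  b12=0 t=2,i=11
  .#.##|.  b11=0 t=2,i=0
  .#.#.|#  b10=1 t=4,i=1
  .#..#|.  b9=0 t=0,i=5
  .#...|.  b8=0 t=3,i=7
  ..###|#  b7=1 t=1,i=8
  ..##.|.  b6=0 t=0,i=7
  ..#.#|.  b5=0 t=2,i=14
  ..#..|.  b4=0 t=0,i=4
  ...##|.  b3=0 t=1,i=7
  ...#.|.  b2=0 t=0,i=3
  ....#|#  b1=1 t=1,i=6
  .....|#  b0=1 t=1,i=4
  bits 01111011100000000010010010000011 = 2071995523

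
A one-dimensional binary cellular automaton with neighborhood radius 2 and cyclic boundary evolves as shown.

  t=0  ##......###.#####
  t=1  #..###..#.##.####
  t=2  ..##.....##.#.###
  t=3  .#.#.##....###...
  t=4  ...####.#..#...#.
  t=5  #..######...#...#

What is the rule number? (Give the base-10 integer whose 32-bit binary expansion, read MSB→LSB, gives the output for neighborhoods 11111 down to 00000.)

3967392129

  nb #####: next=#  (t=0,i=14, bit31=1)
  nb ####.: next=#  (t=0,i=0, bit30=1)
  nb ###.#: next=#  (t=0,i=10, bit29=1)
  nb ###..: next=.  (t=0,i=1, bit28=0)
  nb ##.##: next=#  (t=0,i=11, bit27=1)
  nb ##.#.: next=#  (t=2,i=11, bit26=1)
  nb ##..#: next=.  (t=1,i=1, bit25=0)
  nb ##...: next=.  (t=0,i=2, bit24=0)
  nb #.###: next=.  (t=0,i=12, bit23=0)
  nb #.##.: next=#  (t=1,i=10, bit22=1)
  nb #.#.#: next=#  (t=2,i=12, bit21=1)
  nb #.#..: next=#  (t=4,i=8, bit20=1)
  nb #..##: next=#  (t=1,i=2, bit19=1)
  nb #..#.: next=.  (t=1,i=7, bit18=0)
  nb #...#: next=.  (t=4,i=13, bit17=0)
  nb #....: next=#  (t=0,i=3, bit16=1)
  nb .####: next=#  (t=0,i=13, bit15=1)
  nb .###.: next=.  (t=0,i=9, bit14=0)
  nb .##.#: next=.  (t=1,i=11, bit13=0)
  nb .##..: next=#  (t=2,i=3, bit12=1)
  nb .#.##: next=#  (t=1,i=9, bit11=1)
  nb .#.#.: next=.  (t=3,i=2, bit10=0)
  nb .#..#: next=.  (t=4,i=9, bit9=0)
  nb .#...: next=#  (t=4,i=12, bit8=1)
  nb ..###: next=#  (t=0,i=8, bit7=1)
  nb ..##.: next=.  (t=2,i=2, bit6=0)
  nb ..#.#: next=.  (t=1,i=8, bit5=0)
  nb ..#..: next=.  (t=4,i=11, bit4=0)
  nb ...##: next=.  (t=0,i=7, bit3=0)
  nb ...#.: next=.  (t=3,i=0, bit2=0)
  nb ....#: next=.  (t=0,i=6, bit1=0)
  nb .....: next=#  (t=0,i=4, bit0=1)
  bits 11101100011110011001100110000001 = 3967392129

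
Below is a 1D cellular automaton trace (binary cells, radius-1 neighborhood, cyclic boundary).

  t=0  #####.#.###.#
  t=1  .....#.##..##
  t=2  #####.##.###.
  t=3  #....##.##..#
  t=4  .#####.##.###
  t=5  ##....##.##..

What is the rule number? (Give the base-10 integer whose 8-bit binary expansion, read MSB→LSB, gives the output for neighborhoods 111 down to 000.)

59

  ###|.  b7=0 t=0,i=0
  ##.|.  b6=0 t=0,i=4
  #.#|#  b5=1 t=0,i=5
  #..|#  b4=1 t=1,i=0
  .##|#  b3=1 t=0,i=8
  .#.|.  b2=0 t=0,i=6
  ..#|#  b1=1 t=1,i=4
  ...|#  b0=1 t=1,i=1
  bits 00111011 = 59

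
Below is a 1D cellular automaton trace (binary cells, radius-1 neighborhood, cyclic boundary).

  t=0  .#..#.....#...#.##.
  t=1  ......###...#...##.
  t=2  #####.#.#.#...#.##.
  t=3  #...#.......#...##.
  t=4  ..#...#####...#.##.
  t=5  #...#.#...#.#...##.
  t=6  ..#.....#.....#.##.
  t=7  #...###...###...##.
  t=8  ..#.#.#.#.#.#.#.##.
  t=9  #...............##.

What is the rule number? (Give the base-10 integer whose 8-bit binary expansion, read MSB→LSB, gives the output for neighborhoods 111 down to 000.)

  ### -> .   bit 7 = 0  t=1,i=7
  ##. -> #   bit 6 = 1  t=0,i=17
  #.# -> .   bit 5 = 0  t=0,i=15
  #.. -> .   bit 4 = 0  t=0,i=2
  .## -> #   bit 3 = 1  t=0,i=16
  .#. -> .   bit 2 = 0  t=0,i=1
  ..# -> .   bit 1 = 0  t=0,i=0
  ... -> #   bit 0 = 1  t=0,i=6
  bits 01001001 = 73

73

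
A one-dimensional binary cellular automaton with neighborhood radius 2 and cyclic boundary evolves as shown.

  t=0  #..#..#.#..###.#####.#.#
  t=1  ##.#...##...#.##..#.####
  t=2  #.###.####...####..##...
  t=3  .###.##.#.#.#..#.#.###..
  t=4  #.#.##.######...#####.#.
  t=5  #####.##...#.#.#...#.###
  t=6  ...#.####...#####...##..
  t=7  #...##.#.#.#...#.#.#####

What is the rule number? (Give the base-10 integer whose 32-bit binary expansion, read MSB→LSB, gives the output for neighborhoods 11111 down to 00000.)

  #####|.  b31=0 t=0,i=17
  ####.|#  b30=1 t=0,i=18
  ###.#|.  b29=0 t=0,i=13
  ###..|.  b28=0 t=2,i=9
  ##.##|#  b27=1 t=0,i=14
  ##.#.|#  b26=1 t=0,i=20
  ##..#|#  b25=1 t=0,i=1
  ##...|#  b24=1 t=1,i=9
  #.###|#  b23=1 t=0,i=15
  #.##.|#  b22=1 t=0,i=23
  #.#.#|#  b21=1 t=0,i=21
  #.#..|#  b20=1 t=0,i=8
  #..##|.  b19=0 t=0,i=10
  #..#.|.  b18=0 t=0,i=2
  #...#|.  b17=0 t=1,i=5
  #....|#  b16=1 t=6,i=23
  .####|.  b15=0 t=0,i=16
  .###.|#  b14=1 t=0,i=12
  .##.#|.  b13=0 t=3,i=6
  .##..|#  b12=1 t=0,i=0
  .#.##|#  b11=1 t=0,i=22
  .#.#.|#  b10=1 t=0,i=7
  .#..#|.  b9=0 t=0,i=4
  .#...|#  b8=1 t=1,i=4
  ..###|.  b7=0 t=0,i=11
  ..##.|#  b6=1 t=1,i=7
  ..#.#|.  b5=0 t=0,i=6
  ..#..|#  b4=1 t=0,i=3
  ...##|#  b3=1 t=1,i=6
  ...#.|.  b2=0 t=1,i=11
  ....#|.  b1=0 t=6,i=1
  .....|#  b0=1 t=6,i=0
  bits 01001111111100010101110101011001 = 1341218137

1341218137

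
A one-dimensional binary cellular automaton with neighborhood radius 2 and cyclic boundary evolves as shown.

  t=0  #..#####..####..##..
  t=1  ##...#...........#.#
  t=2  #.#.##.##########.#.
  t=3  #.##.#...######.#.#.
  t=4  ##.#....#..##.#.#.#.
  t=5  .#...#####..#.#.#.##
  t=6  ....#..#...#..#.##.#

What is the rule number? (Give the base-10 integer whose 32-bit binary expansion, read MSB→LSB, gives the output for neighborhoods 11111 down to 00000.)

  nb #####: next=#  (t=0,i=5, bit31=1)
  nb ####.: next=.  (t=0,i=6, bit30=0)
  nb ###.#: next=#  (t=2,i=16, bit29=1)
  nb ###..: next=.  (t=0,i=7, bit28=0)
  nb ##.##: next=.  (t=2,i=6, bit27=0)
  nb ##.#.: next=.  (t=2,i=17, bit26=0)
  nb ##..#: next=.  (t=0,i=8, bit25=0)
  nb ##...: next=#  (t=1,i=2, bit24=1)
  nb #.###: next=.  (t=1,i=19, bit23=0)
  nb #.##.: next=.  (t=2,i=4, bit22=0)
  nb #.#.#: next=#  (t=2,i=0, bit21=1)
  nb #.#..: next=.  (t=3,i=5, bit20=0)
  nb #..##: next=.  (t=0,i=2, bit19=0)
  nb #..#.: next=#  (t=0,i=19, bit18=1)
  nb #...#: next=.  (t=1,i=3, bit17=0)
  nb #....: next=#  (t=1,i=7, bit16=1)
  nb .####: next=.  (t=0,i=4, bit15=0)
  nb .###.: next=#  (t=1,i=0, bit14=1)
  nb .##.#: next=#  (t=2,i=5, bit13=1)
  nb .##..: next=#  (t=0,i=17, bit12=1)
  nb .#.##: next=#  (t=1,i=18, bit11=1)
  nb .#.#.: next=.  (t=2,i=1, bit10=0)
  nb .#..#: next=#  (t=0,i=1, bit9=1)
  nb .#...: next=.  (t=1,i=6, bit8=0)
  nb ..###: next=.  (t=0,i=3, bit7=0)
  nb ..##.: next=.  (t=0,i=16, bit6=0)
  nb ..#.#: next=.  (t=1,i=17, bit5=0)
  nb ..#..: next=#  (t=0,i=0, bit4=1)
  nb ...##: next=#  (t=3,i=8, bit3=1)
  nb ...#.: next=#  (t=1,i=4, bit2=1)
  nb ....#: next=#  (t=1,i=15, bit1=1)
  nb .....: next=#  (t=1,i=8, bit0=1)
  bits 10100001001001010111101000011111 = 2703587871

2703587871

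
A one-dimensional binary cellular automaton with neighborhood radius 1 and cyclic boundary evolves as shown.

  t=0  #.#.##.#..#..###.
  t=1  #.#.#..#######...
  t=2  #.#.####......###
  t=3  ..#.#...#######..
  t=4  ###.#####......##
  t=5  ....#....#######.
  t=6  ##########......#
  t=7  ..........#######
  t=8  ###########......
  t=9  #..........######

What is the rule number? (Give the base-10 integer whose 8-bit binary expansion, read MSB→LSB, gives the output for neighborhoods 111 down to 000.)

31

  ###|.  b7=0 t=0,i=14
  ##.|.  b6=0 t=0,i=5
  #.#|.  b5=0 t=0,i=1
  #..|#  b4=1 t=0,i=8
  .##|#  b3=1 t=0,i=4
  .#.|#  b2=1 t=0,i=0
  ..#|#  b1=1 t=0,i=9
  ...|#  b0=1 t=1,i=15
  bits 00011111 = 31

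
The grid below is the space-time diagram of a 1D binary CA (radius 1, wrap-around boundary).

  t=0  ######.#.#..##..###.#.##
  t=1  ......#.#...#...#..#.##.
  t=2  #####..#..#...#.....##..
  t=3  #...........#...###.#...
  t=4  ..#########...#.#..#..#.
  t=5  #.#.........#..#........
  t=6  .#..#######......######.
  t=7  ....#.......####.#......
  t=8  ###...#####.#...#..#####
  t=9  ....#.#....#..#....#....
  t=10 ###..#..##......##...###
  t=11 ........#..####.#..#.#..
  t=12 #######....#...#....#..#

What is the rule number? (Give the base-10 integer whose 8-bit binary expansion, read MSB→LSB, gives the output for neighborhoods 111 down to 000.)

  ### -> .   bit 7 = 0  t=0,i=0
  ##. -> .   bit 6 = 0  t=0,i=5
  #.# -> #   bit 5 = 1  t=0,i=6
  #.. -> .   bit 4 = 0  t=0,i=10
  .## -> #   bit 3 = 1  t=0,i=12
  .#. -> .   bit 2 = 0  t=0,i=7
  ..# -> .   bit 1 = 0  t=0,i=11
  ... -> #   bit 0 = 1  t=1,i=0
  bits 00101001 = 41

41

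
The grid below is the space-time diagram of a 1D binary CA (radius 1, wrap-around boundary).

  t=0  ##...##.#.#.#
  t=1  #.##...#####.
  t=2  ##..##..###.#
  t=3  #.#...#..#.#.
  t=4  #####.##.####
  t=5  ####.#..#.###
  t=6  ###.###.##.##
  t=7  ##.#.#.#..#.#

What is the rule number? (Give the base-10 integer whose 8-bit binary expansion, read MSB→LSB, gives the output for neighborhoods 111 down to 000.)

  ###|#  b7=1 t=0,i=0
  ##.|.  b6=0 t=0,i=1
  #.#|#  b5=1 t=0,i=7
  #..|#  b4=1 t=0,i=2
  .##|.  b3=0 t=0,i=5
  .#.|#  b2=1 t=0,i=8
  ..#|.  b1=0 t=0,i=4
  ...|#  b0=1 t=0,i=3
  bits 10110101 = 181

181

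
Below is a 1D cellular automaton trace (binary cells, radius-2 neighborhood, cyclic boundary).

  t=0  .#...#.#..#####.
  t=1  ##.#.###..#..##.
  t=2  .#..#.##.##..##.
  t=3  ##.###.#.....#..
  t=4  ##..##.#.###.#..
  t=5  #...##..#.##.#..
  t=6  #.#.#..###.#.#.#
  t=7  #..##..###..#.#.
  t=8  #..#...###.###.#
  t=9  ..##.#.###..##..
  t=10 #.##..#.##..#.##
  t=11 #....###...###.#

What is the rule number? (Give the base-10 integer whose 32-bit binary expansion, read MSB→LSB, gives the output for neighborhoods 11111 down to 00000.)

1897360627

  #####|.  b31=0 t=0,i=12
  ####.|#  b30=1 t=0,i=13
  ###.#|#  b29=1 t=3,i=5
  ###..|#  b28=1 t=0,i=14
  ##.##|.  b27=0 t=1,i=15
  ##.#.|.  b26=0 t=1,i=2
  ##..#|.  b25=0 t=0,i=15
  ##...|#  b24=1 t=9,i=14
  #.###|.  b23=0 t=1,i=5
  #.##.|.  b22=0 t=1,i=0
  #.#.#|.  b21=0 t=1,i=3
  #.#..|#  b20=1 t=0,i=7
  #..##|.  b19=0 t=0,i=9
  #..#.|#  b18=1 t=0,i=0
  #...#|#  b17=1 t=0,i=3
  #....|#  b16=1 t=3,i=9
  .####|.  b15=0 t=0,i=11
  .###.|#  b14=1 t=1,i=6
  .##.#|#  b13=1 t=1,i=1
  .##..|.  b12=0 t=2,i=10
  .#.##|#  b11=1 t=1,i=4
  .#.#.|#  b10=1 t=0,i=6
  .#..#|.  b9=0 t=0,i=8
  .#...|.  b8=0 t=0,i=2
  ..###|#  b7=1 t=0,i=10
  ..##.|#  b6=1 t=1,i=13
  ..#.#|#  b5=1 t=0,i=5
  ..#..|#  b4=1 t=0,i=1
  ...##|.  b3=0 t=5,i=3
  ...#.|.  b2=0 t=0,i=4
  ....#|#  b1=1 t=3,i=11
  .....|#  b0=1 t=3,i=10
  bits 01110001000101110110110011110011 = 1897360627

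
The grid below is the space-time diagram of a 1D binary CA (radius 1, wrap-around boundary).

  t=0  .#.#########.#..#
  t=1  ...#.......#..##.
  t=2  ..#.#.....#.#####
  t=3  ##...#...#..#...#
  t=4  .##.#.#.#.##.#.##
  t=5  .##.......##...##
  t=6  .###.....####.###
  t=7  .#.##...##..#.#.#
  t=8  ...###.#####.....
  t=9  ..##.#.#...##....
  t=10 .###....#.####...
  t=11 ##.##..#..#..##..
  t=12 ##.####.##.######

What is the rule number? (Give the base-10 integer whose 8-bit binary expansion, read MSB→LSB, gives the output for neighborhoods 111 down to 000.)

90

  ### -> .   bit 7 = 0  t=0,i=4
  ##. -> #   bit 6 = 1  t=0,i=11
  #.# -> .   bit 5 = 0  t=0,i=0
  #.. -> #   bit 4 = 1  t=0,i=14
  .## -> #   bit 3 = 1  t=0,i=3
  .#. -> .   bit 2 = 0  t=0,i=1
  ..# -> #   bit 1 = 1  t=0,i=15
  ... -> .   bit 0 = 0  t=1,i=0
  bits 01011010 = 90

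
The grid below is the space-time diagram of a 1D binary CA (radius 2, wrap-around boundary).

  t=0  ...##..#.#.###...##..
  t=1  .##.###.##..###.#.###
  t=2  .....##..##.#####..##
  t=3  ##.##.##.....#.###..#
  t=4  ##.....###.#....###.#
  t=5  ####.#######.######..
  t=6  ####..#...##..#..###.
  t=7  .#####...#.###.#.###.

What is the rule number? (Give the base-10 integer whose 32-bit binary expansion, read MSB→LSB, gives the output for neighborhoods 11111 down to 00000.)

2000017034

  #####|.  b31=0 t=2,i=14
  ####.|#  b30=1 t=2,i=15
  ###.#|#  b29=1 t=1,i=6
  ###..|#  b28=1 t=0,i=13
  ##.##|.  b27=0 t=1,i=0
  ##.#.|#  b26=1 t=1,i=15
  ##..#|#  b25=1 t=0,i=5
  ##...|#  b24=1 t=0,i=14
  #.###|.  b23=0 t=0,i=11
  #.##.|.  b22=0 t=1,i=1
  #.#.#|#  b21=1 t=0,i=9
  #.#..|#  b20=1 t=4,i=11
  #..##|.  b19=0 t=1,i=11
  #..#.|#  b18=1 t=0,i=6
  #...#|.  b17=0 t=0,i=15
  #....|#  b16=1 t=0,i=20
  .####|#  b15=1 t=2,i=13
  .###.|#  b14=1 t=0,i=12
  .##.#|.  b13=0 t=1,i=2
  .##..|#  b12=1 t=0,i=4
  .#.##|.  b11=0 t=0,i=10
  .#.#.|#  b10=1 t=0,i=8
  .#..#|#  b9=1 t=6,i=15
  .#...|.  b8=0 t=4,i=12
  ..###|#  b7=1 t=1,i=12
  ..##.|.  b6=0 t=0,i=3
  ..#.#|.  b5=0 t=0,i=7
  ..#..|.  b4=0 t=6,i=6
  ...##|#  b3=1 t=0,i=2
  ...#.|.  b2=0 t=3,i=12
  ....#|#  b1=1 t=0,i=1
  .....|.  b0=0 t=0,i=0
  bits 01110111001101011101011010001010 = 2000017034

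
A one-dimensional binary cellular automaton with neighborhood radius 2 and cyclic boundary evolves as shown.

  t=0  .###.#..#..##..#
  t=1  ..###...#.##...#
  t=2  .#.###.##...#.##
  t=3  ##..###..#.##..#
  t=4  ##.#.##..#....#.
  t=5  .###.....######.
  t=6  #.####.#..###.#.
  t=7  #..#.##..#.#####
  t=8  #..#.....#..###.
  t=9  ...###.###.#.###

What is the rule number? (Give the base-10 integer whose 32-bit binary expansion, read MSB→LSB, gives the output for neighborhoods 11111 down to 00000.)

  ##### -> #   bit 31 = 1  t=5,i=11
  ####. -> .   bit 30 = 0  t=5,i=13
  ###.# -> #   bit 29 = 1  t=0,i=3
  ###.. -> #   bit 28 = 1  t=1,i=4
  ##.## -> #   bit 27 = 1  t=2,i=6
  ##.#. -> #   bit 26 = 1  t=0,i=4
  ##..# -> .   bit 25 = 0  t=0,i=13
  ##... -> #   bit 24 = 1  t=1,i=5
  #.### -> .   bit 23 = 0  t=0,i=1
  #.##. -> .   bit 22 = 0  t=1,i=10
  #.#.# -> #   bit 21 = 1  t=2,i=1
  #.#.. -> .   bit 20 = 0  t=0,i=5
  #..## -> #   bit 19 = 1  t=0,i=10
  #..#. -> .   bit 18 = 0  t=0,i=7
  #...# -> .   bit 17 = 0  t=1,i=6
  #.... -> #   bit 16 = 1  t=4,i=11
  .#### -> #   bit 15 = 1  t=5,i=10
  .###. -> #   bit 14 = 1  t=0,i=2
  .##.# -> #   bit 13 = 1  t=2,i=15
  .##.. -> .   bit 12 = 0  t=0,i=12
  .#.## -> .   bit 11 = 0  t=0,i=0
  .#.#. -> #   bit 10 = 1  t=6,i=15
  .#..# -> .   bit 9 = 0  t=0,i=6
  .#... -> #   bit 8 = 1  t=4,i=10
  ..### -> .   bit 7 = 0  t=1,i=2
  ..##. -> #   bit 6 = 1  t=0,i=11
  ..#.# -> #   bit 5 = 1  t=0,i=15
  ..#.. -> #   bit 4 = 1  t=0,i=8
  ...## -> .   bit 3 = 0  t=5,i=8
  ...#. -> #   bit 2 = 1  t=1,i=7
  ....# -> #   bit 1 = 1  t=4,i=12
  ..... -> .   bit 0 = 0  t=5,i=6
  bits 10111101001010011110010101110110 = 3173639542

3173639542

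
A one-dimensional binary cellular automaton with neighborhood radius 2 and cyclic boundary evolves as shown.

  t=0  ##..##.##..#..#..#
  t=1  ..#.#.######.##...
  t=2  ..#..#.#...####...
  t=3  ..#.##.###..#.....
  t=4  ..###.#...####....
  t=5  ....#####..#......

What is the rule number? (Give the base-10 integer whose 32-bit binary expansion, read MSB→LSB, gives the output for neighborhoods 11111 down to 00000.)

777427312

  [31] ##### => .  t=1,i=8
  [30] ####. => .  t=1,i=10
  [29] ###.# => #  t=1,i=11
  [28] ###.. => .  t=0,i=1
  [27] ##.## => #  t=0,i=6
  [26] ##.#. => #  t=4,i=5
  [25] ##..# => #  t=0,i=2
  [24] ##... => .  t=1,i=15
  [23] #.### => .  t=1,i=6
  [22] #.##. => #  t=0,i=7
  [21] #.#.# => .  t=1,i=4
  [20] #.#.. => #  t=2,i=7
  [19] #..## => .  t=0,i=3
  [18] #..#. => #  t=0,i=10
  [17] #...# => #  t=2,i=9
  [16] #.... => .  t=1,i=16
  [15] .#### => #  t=1,i=7
  [14] .###. => .  t=0,i=0
  [13] .##.# => .  t=0,i=5
  [12] .##.. => #  t=0,i=8
  [11] .#.## => #  t=1,i=5
  [10] .#.#. => .  t=1,i=3
  [9] .#..# => .  t=0,i=12
  [8] .#... => #  t=2,i=8
  [7] ..### => .  t=0,i=17
  [6] ..##. => #  t=0,i=4
  [5] ..#.# => #  t=1,i=2
  [4] ..#.. => #  t=0,i=11
  [3] ...## => .  t=2,i=10
  [2] ...#. => .  t=1,i=1
  [1] ....# => .  t=1,i=0
  [0] ..... => .  t=1,i=17
  bits 00101110010101101001100101110000 = 777427312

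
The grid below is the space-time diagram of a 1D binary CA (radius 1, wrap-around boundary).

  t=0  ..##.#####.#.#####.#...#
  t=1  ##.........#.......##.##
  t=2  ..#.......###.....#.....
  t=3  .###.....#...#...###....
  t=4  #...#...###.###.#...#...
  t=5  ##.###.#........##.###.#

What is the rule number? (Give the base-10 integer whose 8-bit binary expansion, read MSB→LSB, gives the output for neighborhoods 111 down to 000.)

22

  ###|.  b7=0 t=0,i=6
  ##.|.  b6=0 t=0,i=3
  #.#|.  b5=0 t=0,i=4
  #..|#  b4=1 t=0,i=0
  .##|.  b3=0 t=0,i=2
  .#.|#  b2=1 t=0,i=11
  ..#|#  b1=1 t=0,i=1
  ...|.  b0=0 t=0,i=21
  bits 00010110 = 22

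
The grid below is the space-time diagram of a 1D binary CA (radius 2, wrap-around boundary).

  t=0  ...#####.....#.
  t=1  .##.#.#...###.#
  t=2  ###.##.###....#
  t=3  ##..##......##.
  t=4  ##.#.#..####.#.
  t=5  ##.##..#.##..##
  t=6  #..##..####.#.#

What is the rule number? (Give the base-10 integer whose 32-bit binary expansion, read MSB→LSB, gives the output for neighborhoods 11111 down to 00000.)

1080737071

  [31] ##### => .  t=0,i=5
  [30] ####. => #  t=0,i=6
  [29] ###.# => .  t=1,i=12
  [28] ###.. => .  t=0,i=7
  [27] ##.## => .  t=2,i=3
  [26] ##.#. => .  t=1,i=3
  [25] ##..# => .  t=3,i=2
  [24] ##... => .  t=0,i=8
  [23] #.### => .  t=2,i=7
  [22] #.##. => #  t=1,i=1
  [21] #.#.# => #  t=1,i=4
  [20] #.#.. => .  t=1,i=6
  [19] #..## => #  t=3,i=3
  [18] #..#. => .  t=5,i=6
  [17] #...# => #  t=1,i=8
  [16] #.... => .  t=0,i=0
  [15] .#### => #  t=0,i=4
  [14] .###. => .  t=1,i=11
  [13] .##.# => #  t=1,i=2
  [12] .##.. => #  t=3,i=1
  [11] .#.## => #  t=1,i=0
  [10] .#.#. => #  t=1,i=5
  [9] .#..# => .  t=4,i=6
  [8] .#... => #  t=0,i=14
  [7] ..### => .  t=0,i=3
  [6] ..##. => .  t=3,i=4
  [5] ..#.# => #  t=5,i=7
  [4] ..#.. => .  t=0,i=13
  [3] ...## => #  t=0,i=2
  [2] ...#. => #  t=0,i=12
  [1] ....# => #  t=0,i=1
  [0] ..... => #  t=0,i=10
  bits 01000000011010101011110100101111 = 1080737071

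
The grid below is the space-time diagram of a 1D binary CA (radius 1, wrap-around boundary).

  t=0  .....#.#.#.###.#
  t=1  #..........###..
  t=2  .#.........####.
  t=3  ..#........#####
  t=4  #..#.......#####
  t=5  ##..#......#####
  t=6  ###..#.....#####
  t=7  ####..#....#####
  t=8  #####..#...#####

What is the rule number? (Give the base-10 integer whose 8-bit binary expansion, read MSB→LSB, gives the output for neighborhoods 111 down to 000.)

216

  ### -> #   bit 7 = 1  t=0,i=12
  ##. -> #   bit 6 = 1  t=0,i=13
  #.# -> .   bit 5 = 0  t=0,i=6
  #.. -> #   bit 4 = 1  t=0,i=0
  .## -> #   bit 3 = 1  t=0,i=11
  .#. -> .   bit 2 = 0  t=0,i=5
  ..# -> .   bit 1 = 0  t=0,i=4
  ... -> .   bit 0 = 0  t=0,i=1
  bits 11011000 = 216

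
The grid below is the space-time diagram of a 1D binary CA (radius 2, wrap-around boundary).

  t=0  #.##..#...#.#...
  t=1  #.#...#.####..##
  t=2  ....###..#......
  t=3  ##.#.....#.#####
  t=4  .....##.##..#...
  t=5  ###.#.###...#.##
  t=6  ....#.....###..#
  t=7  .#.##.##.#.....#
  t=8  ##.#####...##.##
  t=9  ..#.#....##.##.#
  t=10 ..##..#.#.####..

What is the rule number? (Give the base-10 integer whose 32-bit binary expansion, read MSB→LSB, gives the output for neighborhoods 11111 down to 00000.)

  ##### -> .   bit 31 = 0  t=3,i=13
  ####. -> .   bit 30 = 0  t=1,i=10
  ###.# -> .   bit 29 = 0  t=1,i=0
  ###.. -> .   bit 28 = 0  t=1,i=11
  ##.## -> #   bit 27 = 1  t=4,i=7
  ##.#. -> .   bit 26 = 0  t=1,i=1
  ##..# -> .   bit 25 = 0  t=0,i=4
  ##... -> .   bit 24 = 0  t=5,i=9
  #.### -> .   bit 23 = 0  t=1,i=8
  #.##. -> #   bit 22 = 1  t=0,i=2
  #.#.# -> #   bit 21 = 1  t=5,i=4
  #.#.. -> .   bit 20 = 0  t=0,i=12
  #..## -> .   bit 19 = 0  t=1,i=13
  #..#. -> .   bit 18 = 0  t=0,i=5
  #...# -> #   bit 17 = 1  t=0,i=8
  #.... -> #   bit 16 = 1  t=2,i=11
  .#### -> #   bit 15 = 1  t=1,i=9
  .###. -> .   bit 14 = 0  t=1,i=15
  .##.# -> #   bit 13 = 1  t=4,i=6
  .##.. -> .   bit 12 = 0  t=0,i=3
  .#.## -> .   bit 11 = 0  t=0,i=1
  .#.#. -> #   bit 10 = 1  t=0,i=11
  .#..# -> .   bit 9 = 0  t=9,i=0
  .#... -> .   bit 8 = 0  t=0,i=7
  ..### -> .   bit 7 = 0  t=1,i=14
  ..##. -> .   bit 6 = 0  t=4,i=5
  ..#.# -> #   bit 5 = 1  t=0,i=0
  ..#.. -> #   bit 4 = 1  t=0,i=6
  ...## -> #   bit 3 = 1  t=2,i=3
  ...#. -> #   bit 2 = 1  t=0,i=9
  ....# -> .   bit 1 = 0  t=2,i=2
  ..... -> #   bit 0 = 1  t=2,i=0
  bits 00001000011000111010010000111101 = 140747837

140747837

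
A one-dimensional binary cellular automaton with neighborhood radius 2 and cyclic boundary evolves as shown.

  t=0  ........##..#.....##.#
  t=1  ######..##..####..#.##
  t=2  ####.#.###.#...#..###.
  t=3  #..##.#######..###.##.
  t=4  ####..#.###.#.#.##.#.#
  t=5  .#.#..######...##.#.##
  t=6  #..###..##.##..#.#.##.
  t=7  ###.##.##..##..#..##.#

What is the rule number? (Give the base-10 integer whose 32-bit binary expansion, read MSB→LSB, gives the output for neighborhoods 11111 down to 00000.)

3050920817

  ##### -> #   bit 31 = 1  t=1,i=0
  ####. -> .   bit 30 = 0  t=1,i=4
  ###.# -> #   bit 29 = 1  t=2,i=3
  ###.. -> #   bit 28 = 1  t=1,i=5
  ##.## -> .   bit 27 = 0  t=2,i=21
  ##.#. -> #   bit 26 = 1  t=0,i=20
  ##..# -> .   bit 25 = 0  t=0,i=10
  ##... -> #   bit 24 = 1  t=5,i=12
  #.### -> #   bit 23 = 1  t=1,i=20
  #.##. -> #   bit 22 = 1  t=3,i=19
  #.#.# -> .   bit 21 = 0  t=2,i=5
  #.#.. -> #   bit 20 = 1  t=0,i=21
  #..## -> #   bit 19 = 1  t=1,i=7
  #..#. -> .   bit 18 = 0  t=0,i=11
  #...# -> .   bit 17 = 0  t=2,i=13
  #.... -> #   bit 16 = 1  t=0,i=1
  .#### -> .   bit 15 = 0  t=1,i=13
  .###. -> #   bit 14 = 1  t=2,i=8
  .##.# -> .   bit 13 = 0  t=0,i=19
  .##.. -> #   bit 12 = 1  t=0,i=9
  .#.## -> #   bit 11 = 1  t=1,i=19
  .#.#. -> .   bit 10 = 0  t=4,i=13
  .#..# -> #   bit 9 = 1  t=2,i=16
  .#... -> #   bit 8 = 1  t=0,i=0
  ..### -> .   bit 7 = 0  t=1,i=12
  ..##. -> #   bit 6 = 1  t=0,i=8
  ..#.# -> #   bit 5 = 1  t=1,i=18
  ..#.. -> #   bit 4 = 1  t=0,i=12
  ...## -> .   bit 3 = 0  t=0,i=7
  ...#. -> .   bit 2 = 0  t=2,i=14
  ....# -> .   bit 1 = 0  t=0,i=6
  ..... -> #   bit 0 = 1  t=0,i=2
  bits 10110101110110010101101101110001 = 3050920817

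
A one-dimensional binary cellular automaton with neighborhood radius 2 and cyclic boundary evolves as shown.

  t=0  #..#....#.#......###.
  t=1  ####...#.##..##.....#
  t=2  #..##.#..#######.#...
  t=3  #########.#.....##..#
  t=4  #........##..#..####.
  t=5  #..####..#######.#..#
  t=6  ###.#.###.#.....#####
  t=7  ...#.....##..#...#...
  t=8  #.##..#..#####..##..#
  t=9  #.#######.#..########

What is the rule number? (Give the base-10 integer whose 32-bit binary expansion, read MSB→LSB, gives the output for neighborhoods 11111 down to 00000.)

391951957

  nb #####: next=.  (t=1,i=1, bit31=0)
  nb ####.: next=.  (t=1,i=2, bit30=0)
  nb ###.#: next=.  (t=0,i=19, bit29=0)
  nb ###..: next=#  (t=1,i=3, bit28=1)
  nb ##.##: next=.  (t=8,i=1, bit27=0)
  nb ##.#.: next=#  (t=0,i=20, bit26=1)
  nb ##..#: next=#  (t=1,i=11, bit25=1)
  nb ##...: next=#  (t=1,i=4, bit24=1)
  nb #.###: next=.  (t=6,i=6, bit23=0)
  nb #.##.: next=#  (t=1,i=9, bit22=1)
  nb #.#.#: next=.  (t=6,i=4, bit21=0)
  nb #.#..: next=#  (t=0,i=0, bit20=1)
  nb #..##: next=#  (t=1,i=12, bit19=1)
  nb #..#.: next=#  (t=0,i=2, bit18=1)
  nb #...#: next=.  (t=1,i=5, bit17=0)
  nb #....: next=.  (t=0,i=5, bit16=0)
  nb .####: next=#  (t=1,i=0, bit15=1)
  nb .###.: next=.  (t=0,i=18, bit14=0)
  nb .##.#: next=#  (t=2,i=4, bit13=1)
  nb .##..: next=#  (t=1,i=10, bit12=1)
  nb .#.##: next=.  (t=1,i=8, bit11=0)
  nb .#.#.: next=#  (t=0,i=9, bit10=1)
  nb .#..#: next=#  (t=0,i=1, bit9=1)
  nb .#...: next=.  (t=0,i=4, bit8=0)
  nb ..###: next=.  (t=0,i=17, bit7=0)
  nb ..##.: next=#  (t=1,i=13, bit6=1)
  nb ..#.#: next=.  (t=0,i=8, bit5=0)
  nb ..#..: next=#  (t=0,i=3, bit4=1)
  nb ...##: next=.  (t=0,i=16, bit3=0)
  nb ...#.: next=#  (t=0,i=7, bit2=1)
  nb ....#: next=.  (t=0,i=6, bit1=0)
  nb .....: next=#  (t=0,i=13, bit0=1)
  bits 00010111010111001011011001010101 = 391951957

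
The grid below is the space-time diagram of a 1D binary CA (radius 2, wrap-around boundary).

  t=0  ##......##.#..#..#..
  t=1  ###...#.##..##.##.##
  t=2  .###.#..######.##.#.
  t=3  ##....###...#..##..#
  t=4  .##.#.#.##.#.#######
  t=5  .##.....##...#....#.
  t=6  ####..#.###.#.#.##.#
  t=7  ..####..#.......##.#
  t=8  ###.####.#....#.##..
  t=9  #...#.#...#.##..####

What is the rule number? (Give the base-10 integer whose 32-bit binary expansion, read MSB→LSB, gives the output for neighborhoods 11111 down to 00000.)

  [31] ##### => .  t=1,i=0
  [30] ####. => #  t=1,i=1
  [29] ###.# => .  t=2,i=3
  [28] ###.. => #  t=1,i=2
  [27] ##.## => .  t=1,i=14
  [26] ##.#. => .  t=0,i=10
  [25] ##..# => #  t=1,i=10
  [24] ##... => #  t=0,i=2
  [23] #.### => #  t=1,i=18
  [22] #.##. => #  t=1,i=8
  [21] #.#.# => .  t=4,i=4
  [20] #.#.. => .  t=0,i=11
  [19] #..## => #  t=0,i=19
  [18] #..#. => #  t=0,i=13
  [17] #...# => .  t=1,i=4
  [16] #.... => .  t=0,i=3
  [15] .#### => .  t=1,i=19
  [14] .###. => .  t=2,i=2
  [13] .##.# => #  t=0,i=9
  [12] .##.. => #  t=0,i=1
  [11] .#.## => .  t=1,i=7
  [10] .#.#. => .  t=4,i=5
  [9] .#..# => #  t=0,i=12
  [8] .#... => #  t=5,i=14
  [7] ..### => #  t=2,i=1
  [6] ..##. => #  t=0,i=0
  [5] ..#.# => .  t=1,i=6
  [4] ..#.. => .  t=0,i=14
  [3] ...## => .  t=0,i=7
  [2] ...#. => #  t=1,i=5
  [1] ....# => #  t=0,i=6
  [0] ..... => .  t=0,i=4
  bits 01010011110011000011001111000110 = 1405891526

1405891526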